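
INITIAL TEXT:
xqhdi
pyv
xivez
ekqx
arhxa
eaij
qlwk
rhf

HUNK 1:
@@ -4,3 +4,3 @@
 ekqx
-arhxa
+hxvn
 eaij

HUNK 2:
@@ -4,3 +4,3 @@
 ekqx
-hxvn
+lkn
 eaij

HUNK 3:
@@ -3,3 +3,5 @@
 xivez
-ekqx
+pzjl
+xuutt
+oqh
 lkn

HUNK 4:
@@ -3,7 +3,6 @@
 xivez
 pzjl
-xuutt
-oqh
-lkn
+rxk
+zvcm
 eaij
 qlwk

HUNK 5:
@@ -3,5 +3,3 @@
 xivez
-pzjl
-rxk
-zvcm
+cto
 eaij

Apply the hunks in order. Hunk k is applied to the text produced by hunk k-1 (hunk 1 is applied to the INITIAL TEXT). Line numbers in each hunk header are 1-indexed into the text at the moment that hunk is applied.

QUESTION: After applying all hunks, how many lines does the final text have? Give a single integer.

Hunk 1: at line 4 remove [arhxa] add [hxvn] -> 8 lines: xqhdi pyv xivez ekqx hxvn eaij qlwk rhf
Hunk 2: at line 4 remove [hxvn] add [lkn] -> 8 lines: xqhdi pyv xivez ekqx lkn eaij qlwk rhf
Hunk 3: at line 3 remove [ekqx] add [pzjl,xuutt,oqh] -> 10 lines: xqhdi pyv xivez pzjl xuutt oqh lkn eaij qlwk rhf
Hunk 4: at line 3 remove [xuutt,oqh,lkn] add [rxk,zvcm] -> 9 lines: xqhdi pyv xivez pzjl rxk zvcm eaij qlwk rhf
Hunk 5: at line 3 remove [pzjl,rxk,zvcm] add [cto] -> 7 lines: xqhdi pyv xivez cto eaij qlwk rhf
Final line count: 7

Answer: 7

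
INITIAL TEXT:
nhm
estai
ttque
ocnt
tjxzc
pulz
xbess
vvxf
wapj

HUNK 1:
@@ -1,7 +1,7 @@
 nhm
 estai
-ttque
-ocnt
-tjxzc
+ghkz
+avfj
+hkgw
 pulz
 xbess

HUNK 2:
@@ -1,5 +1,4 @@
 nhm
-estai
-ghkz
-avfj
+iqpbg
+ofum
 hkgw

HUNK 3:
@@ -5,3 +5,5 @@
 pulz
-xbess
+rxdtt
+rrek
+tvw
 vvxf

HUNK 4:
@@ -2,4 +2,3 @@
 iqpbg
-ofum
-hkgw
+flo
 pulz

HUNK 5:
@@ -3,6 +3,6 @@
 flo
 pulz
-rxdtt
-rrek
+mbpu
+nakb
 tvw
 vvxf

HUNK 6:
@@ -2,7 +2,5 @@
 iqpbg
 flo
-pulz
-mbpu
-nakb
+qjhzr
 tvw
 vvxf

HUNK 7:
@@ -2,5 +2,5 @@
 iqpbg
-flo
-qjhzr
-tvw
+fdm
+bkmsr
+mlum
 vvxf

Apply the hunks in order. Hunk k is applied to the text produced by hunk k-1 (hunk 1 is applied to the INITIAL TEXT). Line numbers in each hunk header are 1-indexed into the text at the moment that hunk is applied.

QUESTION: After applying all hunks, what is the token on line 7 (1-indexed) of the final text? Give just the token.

Hunk 1: at line 1 remove [ttque,ocnt,tjxzc] add [ghkz,avfj,hkgw] -> 9 lines: nhm estai ghkz avfj hkgw pulz xbess vvxf wapj
Hunk 2: at line 1 remove [estai,ghkz,avfj] add [iqpbg,ofum] -> 8 lines: nhm iqpbg ofum hkgw pulz xbess vvxf wapj
Hunk 3: at line 5 remove [xbess] add [rxdtt,rrek,tvw] -> 10 lines: nhm iqpbg ofum hkgw pulz rxdtt rrek tvw vvxf wapj
Hunk 4: at line 2 remove [ofum,hkgw] add [flo] -> 9 lines: nhm iqpbg flo pulz rxdtt rrek tvw vvxf wapj
Hunk 5: at line 3 remove [rxdtt,rrek] add [mbpu,nakb] -> 9 lines: nhm iqpbg flo pulz mbpu nakb tvw vvxf wapj
Hunk 6: at line 2 remove [pulz,mbpu,nakb] add [qjhzr] -> 7 lines: nhm iqpbg flo qjhzr tvw vvxf wapj
Hunk 7: at line 2 remove [flo,qjhzr,tvw] add [fdm,bkmsr,mlum] -> 7 lines: nhm iqpbg fdm bkmsr mlum vvxf wapj
Final line 7: wapj

Answer: wapj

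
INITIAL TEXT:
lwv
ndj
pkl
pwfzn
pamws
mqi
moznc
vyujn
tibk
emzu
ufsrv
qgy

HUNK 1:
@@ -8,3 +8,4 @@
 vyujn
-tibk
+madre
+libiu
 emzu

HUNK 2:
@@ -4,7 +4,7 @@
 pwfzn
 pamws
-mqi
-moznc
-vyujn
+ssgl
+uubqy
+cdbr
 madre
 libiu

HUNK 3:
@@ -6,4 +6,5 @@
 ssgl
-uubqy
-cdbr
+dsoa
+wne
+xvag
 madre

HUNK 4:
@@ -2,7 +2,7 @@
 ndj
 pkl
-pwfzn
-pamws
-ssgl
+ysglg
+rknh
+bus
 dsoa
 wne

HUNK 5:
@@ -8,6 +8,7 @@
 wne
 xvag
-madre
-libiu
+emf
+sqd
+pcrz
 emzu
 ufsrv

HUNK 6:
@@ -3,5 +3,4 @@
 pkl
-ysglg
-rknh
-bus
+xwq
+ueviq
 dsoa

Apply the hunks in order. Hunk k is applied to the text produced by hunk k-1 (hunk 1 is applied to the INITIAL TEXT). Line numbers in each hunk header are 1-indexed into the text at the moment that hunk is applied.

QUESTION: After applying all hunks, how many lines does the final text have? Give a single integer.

Hunk 1: at line 8 remove [tibk] add [madre,libiu] -> 13 lines: lwv ndj pkl pwfzn pamws mqi moznc vyujn madre libiu emzu ufsrv qgy
Hunk 2: at line 4 remove [mqi,moznc,vyujn] add [ssgl,uubqy,cdbr] -> 13 lines: lwv ndj pkl pwfzn pamws ssgl uubqy cdbr madre libiu emzu ufsrv qgy
Hunk 3: at line 6 remove [uubqy,cdbr] add [dsoa,wne,xvag] -> 14 lines: lwv ndj pkl pwfzn pamws ssgl dsoa wne xvag madre libiu emzu ufsrv qgy
Hunk 4: at line 2 remove [pwfzn,pamws,ssgl] add [ysglg,rknh,bus] -> 14 lines: lwv ndj pkl ysglg rknh bus dsoa wne xvag madre libiu emzu ufsrv qgy
Hunk 5: at line 8 remove [madre,libiu] add [emf,sqd,pcrz] -> 15 lines: lwv ndj pkl ysglg rknh bus dsoa wne xvag emf sqd pcrz emzu ufsrv qgy
Hunk 6: at line 3 remove [ysglg,rknh,bus] add [xwq,ueviq] -> 14 lines: lwv ndj pkl xwq ueviq dsoa wne xvag emf sqd pcrz emzu ufsrv qgy
Final line count: 14

Answer: 14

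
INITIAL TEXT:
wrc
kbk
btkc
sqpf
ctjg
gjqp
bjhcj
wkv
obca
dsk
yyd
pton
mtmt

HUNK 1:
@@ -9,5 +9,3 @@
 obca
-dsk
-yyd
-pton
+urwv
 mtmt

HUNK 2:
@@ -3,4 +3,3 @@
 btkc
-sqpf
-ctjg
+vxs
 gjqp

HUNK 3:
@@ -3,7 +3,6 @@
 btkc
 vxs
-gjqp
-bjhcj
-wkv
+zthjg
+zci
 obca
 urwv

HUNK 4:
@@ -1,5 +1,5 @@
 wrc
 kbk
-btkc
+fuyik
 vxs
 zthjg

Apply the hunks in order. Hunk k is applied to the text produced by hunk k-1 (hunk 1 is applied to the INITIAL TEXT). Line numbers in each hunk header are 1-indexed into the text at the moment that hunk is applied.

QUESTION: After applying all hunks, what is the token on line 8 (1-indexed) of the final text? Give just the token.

Hunk 1: at line 9 remove [dsk,yyd,pton] add [urwv] -> 11 lines: wrc kbk btkc sqpf ctjg gjqp bjhcj wkv obca urwv mtmt
Hunk 2: at line 3 remove [sqpf,ctjg] add [vxs] -> 10 lines: wrc kbk btkc vxs gjqp bjhcj wkv obca urwv mtmt
Hunk 3: at line 3 remove [gjqp,bjhcj,wkv] add [zthjg,zci] -> 9 lines: wrc kbk btkc vxs zthjg zci obca urwv mtmt
Hunk 4: at line 1 remove [btkc] add [fuyik] -> 9 lines: wrc kbk fuyik vxs zthjg zci obca urwv mtmt
Final line 8: urwv

Answer: urwv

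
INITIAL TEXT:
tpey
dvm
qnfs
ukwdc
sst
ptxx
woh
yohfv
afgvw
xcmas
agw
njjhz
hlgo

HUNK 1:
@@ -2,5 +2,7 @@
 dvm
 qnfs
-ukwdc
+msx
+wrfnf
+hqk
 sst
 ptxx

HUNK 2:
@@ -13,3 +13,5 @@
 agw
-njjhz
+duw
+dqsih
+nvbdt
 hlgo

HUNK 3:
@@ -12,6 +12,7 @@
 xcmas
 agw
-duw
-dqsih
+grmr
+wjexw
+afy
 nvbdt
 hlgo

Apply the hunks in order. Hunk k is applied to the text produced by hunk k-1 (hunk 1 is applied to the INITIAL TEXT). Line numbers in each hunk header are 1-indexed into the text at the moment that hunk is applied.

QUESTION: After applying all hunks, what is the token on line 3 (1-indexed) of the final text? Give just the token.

Hunk 1: at line 2 remove [ukwdc] add [msx,wrfnf,hqk] -> 15 lines: tpey dvm qnfs msx wrfnf hqk sst ptxx woh yohfv afgvw xcmas agw njjhz hlgo
Hunk 2: at line 13 remove [njjhz] add [duw,dqsih,nvbdt] -> 17 lines: tpey dvm qnfs msx wrfnf hqk sst ptxx woh yohfv afgvw xcmas agw duw dqsih nvbdt hlgo
Hunk 3: at line 12 remove [duw,dqsih] add [grmr,wjexw,afy] -> 18 lines: tpey dvm qnfs msx wrfnf hqk sst ptxx woh yohfv afgvw xcmas agw grmr wjexw afy nvbdt hlgo
Final line 3: qnfs

Answer: qnfs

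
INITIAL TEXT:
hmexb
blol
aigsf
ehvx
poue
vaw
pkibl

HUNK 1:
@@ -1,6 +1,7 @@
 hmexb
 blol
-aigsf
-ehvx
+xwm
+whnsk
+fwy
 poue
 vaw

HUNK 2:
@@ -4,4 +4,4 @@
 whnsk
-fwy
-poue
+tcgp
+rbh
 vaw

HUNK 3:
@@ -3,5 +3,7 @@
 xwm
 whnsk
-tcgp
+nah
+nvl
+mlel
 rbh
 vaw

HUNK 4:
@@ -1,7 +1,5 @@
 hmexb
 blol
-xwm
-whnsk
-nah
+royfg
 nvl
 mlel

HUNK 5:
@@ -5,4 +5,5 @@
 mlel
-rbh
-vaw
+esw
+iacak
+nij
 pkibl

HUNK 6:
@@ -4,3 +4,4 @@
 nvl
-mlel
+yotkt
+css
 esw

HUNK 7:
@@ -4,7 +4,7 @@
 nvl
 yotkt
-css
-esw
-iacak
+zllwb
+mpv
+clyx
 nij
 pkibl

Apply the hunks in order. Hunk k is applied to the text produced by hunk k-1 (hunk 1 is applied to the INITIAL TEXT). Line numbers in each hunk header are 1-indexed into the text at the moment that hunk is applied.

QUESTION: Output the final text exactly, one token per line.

Answer: hmexb
blol
royfg
nvl
yotkt
zllwb
mpv
clyx
nij
pkibl

Derivation:
Hunk 1: at line 1 remove [aigsf,ehvx] add [xwm,whnsk,fwy] -> 8 lines: hmexb blol xwm whnsk fwy poue vaw pkibl
Hunk 2: at line 4 remove [fwy,poue] add [tcgp,rbh] -> 8 lines: hmexb blol xwm whnsk tcgp rbh vaw pkibl
Hunk 3: at line 3 remove [tcgp] add [nah,nvl,mlel] -> 10 lines: hmexb blol xwm whnsk nah nvl mlel rbh vaw pkibl
Hunk 4: at line 1 remove [xwm,whnsk,nah] add [royfg] -> 8 lines: hmexb blol royfg nvl mlel rbh vaw pkibl
Hunk 5: at line 5 remove [rbh,vaw] add [esw,iacak,nij] -> 9 lines: hmexb blol royfg nvl mlel esw iacak nij pkibl
Hunk 6: at line 4 remove [mlel] add [yotkt,css] -> 10 lines: hmexb blol royfg nvl yotkt css esw iacak nij pkibl
Hunk 7: at line 4 remove [css,esw,iacak] add [zllwb,mpv,clyx] -> 10 lines: hmexb blol royfg nvl yotkt zllwb mpv clyx nij pkibl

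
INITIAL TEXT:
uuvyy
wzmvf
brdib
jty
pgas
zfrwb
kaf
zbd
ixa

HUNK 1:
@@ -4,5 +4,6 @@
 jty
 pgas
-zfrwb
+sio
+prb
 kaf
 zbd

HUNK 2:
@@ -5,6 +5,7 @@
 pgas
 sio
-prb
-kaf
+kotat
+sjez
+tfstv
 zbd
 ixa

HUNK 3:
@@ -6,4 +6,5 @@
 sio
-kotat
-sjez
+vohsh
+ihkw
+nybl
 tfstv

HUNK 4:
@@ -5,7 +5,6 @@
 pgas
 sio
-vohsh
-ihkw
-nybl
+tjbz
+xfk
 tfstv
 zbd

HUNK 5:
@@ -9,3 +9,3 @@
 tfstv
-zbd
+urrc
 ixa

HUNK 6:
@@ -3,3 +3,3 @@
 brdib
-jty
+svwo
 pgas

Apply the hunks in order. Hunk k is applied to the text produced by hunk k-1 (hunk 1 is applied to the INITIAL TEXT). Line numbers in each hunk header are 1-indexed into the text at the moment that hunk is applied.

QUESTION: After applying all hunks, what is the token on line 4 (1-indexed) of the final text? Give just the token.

Answer: svwo

Derivation:
Hunk 1: at line 4 remove [zfrwb] add [sio,prb] -> 10 lines: uuvyy wzmvf brdib jty pgas sio prb kaf zbd ixa
Hunk 2: at line 5 remove [prb,kaf] add [kotat,sjez,tfstv] -> 11 lines: uuvyy wzmvf brdib jty pgas sio kotat sjez tfstv zbd ixa
Hunk 3: at line 6 remove [kotat,sjez] add [vohsh,ihkw,nybl] -> 12 lines: uuvyy wzmvf brdib jty pgas sio vohsh ihkw nybl tfstv zbd ixa
Hunk 4: at line 5 remove [vohsh,ihkw,nybl] add [tjbz,xfk] -> 11 lines: uuvyy wzmvf brdib jty pgas sio tjbz xfk tfstv zbd ixa
Hunk 5: at line 9 remove [zbd] add [urrc] -> 11 lines: uuvyy wzmvf brdib jty pgas sio tjbz xfk tfstv urrc ixa
Hunk 6: at line 3 remove [jty] add [svwo] -> 11 lines: uuvyy wzmvf brdib svwo pgas sio tjbz xfk tfstv urrc ixa
Final line 4: svwo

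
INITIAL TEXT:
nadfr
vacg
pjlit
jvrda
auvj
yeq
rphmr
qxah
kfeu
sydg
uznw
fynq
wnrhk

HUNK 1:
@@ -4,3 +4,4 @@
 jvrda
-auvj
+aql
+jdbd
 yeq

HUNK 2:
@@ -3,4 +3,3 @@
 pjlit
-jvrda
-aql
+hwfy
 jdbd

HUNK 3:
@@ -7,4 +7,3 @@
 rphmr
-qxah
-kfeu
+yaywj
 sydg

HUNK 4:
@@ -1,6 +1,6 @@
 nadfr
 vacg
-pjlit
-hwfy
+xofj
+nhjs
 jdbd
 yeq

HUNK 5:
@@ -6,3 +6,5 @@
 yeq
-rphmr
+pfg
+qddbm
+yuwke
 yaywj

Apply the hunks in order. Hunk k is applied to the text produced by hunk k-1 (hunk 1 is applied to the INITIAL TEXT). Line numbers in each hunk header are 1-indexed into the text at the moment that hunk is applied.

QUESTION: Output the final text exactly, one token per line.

Answer: nadfr
vacg
xofj
nhjs
jdbd
yeq
pfg
qddbm
yuwke
yaywj
sydg
uznw
fynq
wnrhk

Derivation:
Hunk 1: at line 4 remove [auvj] add [aql,jdbd] -> 14 lines: nadfr vacg pjlit jvrda aql jdbd yeq rphmr qxah kfeu sydg uznw fynq wnrhk
Hunk 2: at line 3 remove [jvrda,aql] add [hwfy] -> 13 lines: nadfr vacg pjlit hwfy jdbd yeq rphmr qxah kfeu sydg uznw fynq wnrhk
Hunk 3: at line 7 remove [qxah,kfeu] add [yaywj] -> 12 lines: nadfr vacg pjlit hwfy jdbd yeq rphmr yaywj sydg uznw fynq wnrhk
Hunk 4: at line 1 remove [pjlit,hwfy] add [xofj,nhjs] -> 12 lines: nadfr vacg xofj nhjs jdbd yeq rphmr yaywj sydg uznw fynq wnrhk
Hunk 5: at line 6 remove [rphmr] add [pfg,qddbm,yuwke] -> 14 lines: nadfr vacg xofj nhjs jdbd yeq pfg qddbm yuwke yaywj sydg uznw fynq wnrhk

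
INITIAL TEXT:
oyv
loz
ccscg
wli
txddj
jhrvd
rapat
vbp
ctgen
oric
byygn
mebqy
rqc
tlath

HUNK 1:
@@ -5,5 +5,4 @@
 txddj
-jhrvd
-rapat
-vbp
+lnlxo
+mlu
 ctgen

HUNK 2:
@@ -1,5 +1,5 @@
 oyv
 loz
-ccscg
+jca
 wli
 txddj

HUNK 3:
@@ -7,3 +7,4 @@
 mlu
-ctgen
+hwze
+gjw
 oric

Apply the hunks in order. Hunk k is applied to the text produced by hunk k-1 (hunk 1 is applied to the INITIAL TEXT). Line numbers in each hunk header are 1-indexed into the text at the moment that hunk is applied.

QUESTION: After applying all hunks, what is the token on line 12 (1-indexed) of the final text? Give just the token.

Hunk 1: at line 5 remove [jhrvd,rapat,vbp] add [lnlxo,mlu] -> 13 lines: oyv loz ccscg wli txddj lnlxo mlu ctgen oric byygn mebqy rqc tlath
Hunk 2: at line 1 remove [ccscg] add [jca] -> 13 lines: oyv loz jca wli txddj lnlxo mlu ctgen oric byygn mebqy rqc tlath
Hunk 3: at line 7 remove [ctgen] add [hwze,gjw] -> 14 lines: oyv loz jca wli txddj lnlxo mlu hwze gjw oric byygn mebqy rqc tlath
Final line 12: mebqy

Answer: mebqy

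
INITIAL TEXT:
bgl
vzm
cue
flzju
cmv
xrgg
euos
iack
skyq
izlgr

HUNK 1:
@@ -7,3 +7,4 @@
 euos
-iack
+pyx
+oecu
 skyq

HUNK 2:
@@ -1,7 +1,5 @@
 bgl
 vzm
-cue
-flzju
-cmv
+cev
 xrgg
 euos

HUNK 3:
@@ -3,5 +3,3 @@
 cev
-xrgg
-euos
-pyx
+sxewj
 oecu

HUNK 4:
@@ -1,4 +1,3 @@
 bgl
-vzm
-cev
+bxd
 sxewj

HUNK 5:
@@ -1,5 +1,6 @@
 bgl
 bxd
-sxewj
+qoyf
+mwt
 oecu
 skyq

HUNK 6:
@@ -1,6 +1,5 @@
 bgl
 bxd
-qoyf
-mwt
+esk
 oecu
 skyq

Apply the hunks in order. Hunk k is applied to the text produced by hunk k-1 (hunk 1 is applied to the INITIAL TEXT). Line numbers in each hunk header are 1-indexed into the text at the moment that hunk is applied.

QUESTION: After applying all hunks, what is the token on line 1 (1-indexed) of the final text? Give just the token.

Hunk 1: at line 7 remove [iack] add [pyx,oecu] -> 11 lines: bgl vzm cue flzju cmv xrgg euos pyx oecu skyq izlgr
Hunk 2: at line 1 remove [cue,flzju,cmv] add [cev] -> 9 lines: bgl vzm cev xrgg euos pyx oecu skyq izlgr
Hunk 3: at line 3 remove [xrgg,euos,pyx] add [sxewj] -> 7 lines: bgl vzm cev sxewj oecu skyq izlgr
Hunk 4: at line 1 remove [vzm,cev] add [bxd] -> 6 lines: bgl bxd sxewj oecu skyq izlgr
Hunk 5: at line 1 remove [sxewj] add [qoyf,mwt] -> 7 lines: bgl bxd qoyf mwt oecu skyq izlgr
Hunk 6: at line 1 remove [qoyf,mwt] add [esk] -> 6 lines: bgl bxd esk oecu skyq izlgr
Final line 1: bgl

Answer: bgl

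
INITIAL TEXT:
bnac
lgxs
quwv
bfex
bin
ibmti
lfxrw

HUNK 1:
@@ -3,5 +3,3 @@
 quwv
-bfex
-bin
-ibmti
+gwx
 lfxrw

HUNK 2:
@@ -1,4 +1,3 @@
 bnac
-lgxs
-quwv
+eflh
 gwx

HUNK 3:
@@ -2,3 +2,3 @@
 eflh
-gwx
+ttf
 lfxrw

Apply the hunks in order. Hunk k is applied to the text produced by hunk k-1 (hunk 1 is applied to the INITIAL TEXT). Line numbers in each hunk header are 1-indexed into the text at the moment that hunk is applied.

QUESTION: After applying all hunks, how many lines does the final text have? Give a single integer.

Hunk 1: at line 3 remove [bfex,bin,ibmti] add [gwx] -> 5 lines: bnac lgxs quwv gwx lfxrw
Hunk 2: at line 1 remove [lgxs,quwv] add [eflh] -> 4 lines: bnac eflh gwx lfxrw
Hunk 3: at line 2 remove [gwx] add [ttf] -> 4 lines: bnac eflh ttf lfxrw
Final line count: 4

Answer: 4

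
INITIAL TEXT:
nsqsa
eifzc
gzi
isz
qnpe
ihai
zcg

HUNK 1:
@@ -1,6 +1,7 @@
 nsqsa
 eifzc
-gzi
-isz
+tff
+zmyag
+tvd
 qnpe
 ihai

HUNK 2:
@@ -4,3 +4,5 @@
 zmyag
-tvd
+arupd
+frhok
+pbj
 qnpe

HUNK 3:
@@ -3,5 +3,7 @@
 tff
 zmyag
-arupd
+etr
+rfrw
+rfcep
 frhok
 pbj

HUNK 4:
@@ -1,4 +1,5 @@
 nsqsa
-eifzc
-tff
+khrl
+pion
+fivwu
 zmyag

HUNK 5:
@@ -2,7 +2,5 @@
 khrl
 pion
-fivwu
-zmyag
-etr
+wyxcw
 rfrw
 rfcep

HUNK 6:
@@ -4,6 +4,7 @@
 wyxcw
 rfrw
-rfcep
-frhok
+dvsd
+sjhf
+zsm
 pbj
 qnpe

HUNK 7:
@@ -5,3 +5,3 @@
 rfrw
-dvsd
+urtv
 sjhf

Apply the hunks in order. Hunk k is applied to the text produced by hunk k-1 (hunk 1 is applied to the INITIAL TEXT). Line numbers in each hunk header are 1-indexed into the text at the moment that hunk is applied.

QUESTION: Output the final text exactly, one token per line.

Hunk 1: at line 1 remove [gzi,isz] add [tff,zmyag,tvd] -> 8 lines: nsqsa eifzc tff zmyag tvd qnpe ihai zcg
Hunk 2: at line 4 remove [tvd] add [arupd,frhok,pbj] -> 10 lines: nsqsa eifzc tff zmyag arupd frhok pbj qnpe ihai zcg
Hunk 3: at line 3 remove [arupd] add [etr,rfrw,rfcep] -> 12 lines: nsqsa eifzc tff zmyag etr rfrw rfcep frhok pbj qnpe ihai zcg
Hunk 4: at line 1 remove [eifzc,tff] add [khrl,pion,fivwu] -> 13 lines: nsqsa khrl pion fivwu zmyag etr rfrw rfcep frhok pbj qnpe ihai zcg
Hunk 5: at line 2 remove [fivwu,zmyag,etr] add [wyxcw] -> 11 lines: nsqsa khrl pion wyxcw rfrw rfcep frhok pbj qnpe ihai zcg
Hunk 6: at line 4 remove [rfcep,frhok] add [dvsd,sjhf,zsm] -> 12 lines: nsqsa khrl pion wyxcw rfrw dvsd sjhf zsm pbj qnpe ihai zcg
Hunk 7: at line 5 remove [dvsd] add [urtv] -> 12 lines: nsqsa khrl pion wyxcw rfrw urtv sjhf zsm pbj qnpe ihai zcg

Answer: nsqsa
khrl
pion
wyxcw
rfrw
urtv
sjhf
zsm
pbj
qnpe
ihai
zcg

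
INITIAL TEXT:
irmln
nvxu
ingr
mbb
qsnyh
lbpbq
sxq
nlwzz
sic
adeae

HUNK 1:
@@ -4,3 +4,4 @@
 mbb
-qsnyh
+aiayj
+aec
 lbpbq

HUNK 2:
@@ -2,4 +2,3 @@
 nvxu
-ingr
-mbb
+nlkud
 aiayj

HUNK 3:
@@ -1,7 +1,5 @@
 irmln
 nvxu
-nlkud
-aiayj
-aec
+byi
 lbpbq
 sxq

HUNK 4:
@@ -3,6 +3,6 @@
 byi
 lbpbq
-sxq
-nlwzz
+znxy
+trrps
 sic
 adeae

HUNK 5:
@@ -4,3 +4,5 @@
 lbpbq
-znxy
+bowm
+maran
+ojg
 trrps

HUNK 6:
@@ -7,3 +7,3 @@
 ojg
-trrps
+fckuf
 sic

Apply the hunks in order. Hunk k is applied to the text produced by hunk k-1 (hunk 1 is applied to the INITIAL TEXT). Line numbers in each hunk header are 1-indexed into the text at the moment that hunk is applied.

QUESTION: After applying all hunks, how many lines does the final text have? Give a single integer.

Answer: 10

Derivation:
Hunk 1: at line 4 remove [qsnyh] add [aiayj,aec] -> 11 lines: irmln nvxu ingr mbb aiayj aec lbpbq sxq nlwzz sic adeae
Hunk 2: at line 2 remove [ingr,mbb] add [nlkud] -> 10 lines: irmln nvxu nlkud aiayj aec lbpbq sxq nlwzz sic adeae
Hunk 3: at line 1 remove [nlkud,aiayj,aec] add [byi] -> 8 lines: irmln nvxu byi lbpbq sxq nlwzz sic adeae
Hunk 4: at line 3 remove [sxq,nlwzz] add [znxy,trrps] -> 8 lines: irmln nvxu byi lbpbq znxy trrps sic adeae
Hunk 5: at line 4 remove [znxy] add [bowm,maran,ojg] -> 10 lines: irmln nvxu byi lbpbq bowm maran ojg trrps sic adeae
Hunk 6: at line 7 remove [trrps] add [fckuf] -> 10 lines: irmln nvxu byi lbpbq bowm maran ojg fckuf sic adeae
Final line count: 10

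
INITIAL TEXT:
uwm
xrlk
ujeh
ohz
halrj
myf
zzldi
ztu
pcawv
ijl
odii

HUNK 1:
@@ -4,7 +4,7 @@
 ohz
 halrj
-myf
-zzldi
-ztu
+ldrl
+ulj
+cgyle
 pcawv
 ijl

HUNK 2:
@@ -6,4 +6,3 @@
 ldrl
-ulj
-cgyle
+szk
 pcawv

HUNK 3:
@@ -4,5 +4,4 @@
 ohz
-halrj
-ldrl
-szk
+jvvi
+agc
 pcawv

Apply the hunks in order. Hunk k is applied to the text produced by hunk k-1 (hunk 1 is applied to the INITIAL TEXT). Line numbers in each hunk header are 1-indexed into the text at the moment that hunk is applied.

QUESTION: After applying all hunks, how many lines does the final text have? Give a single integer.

Hunk 1: at line 4 remove [myf,zzldi,ztu] add [ldrl,ulj,cgyle] -> 11 lines: uwm xrlk ujeh ohz halrj ldrl ulj cgyle pcawv ijl odii
Hunk 2: at line 6 remove [ulj,cgyle] add [szk] -> 10 lines: uwm xrlk ujeh ohz halrj ldrl szk pcawv ijl odii
Hunk 3: at line 4 remove [halrj,ldrl,szk] add [jvvi,agc] -> 9 lines: uwm xrlk ujeh ohz jvvi agc pcawv ijl odii
Final line count: 9

Answer: 9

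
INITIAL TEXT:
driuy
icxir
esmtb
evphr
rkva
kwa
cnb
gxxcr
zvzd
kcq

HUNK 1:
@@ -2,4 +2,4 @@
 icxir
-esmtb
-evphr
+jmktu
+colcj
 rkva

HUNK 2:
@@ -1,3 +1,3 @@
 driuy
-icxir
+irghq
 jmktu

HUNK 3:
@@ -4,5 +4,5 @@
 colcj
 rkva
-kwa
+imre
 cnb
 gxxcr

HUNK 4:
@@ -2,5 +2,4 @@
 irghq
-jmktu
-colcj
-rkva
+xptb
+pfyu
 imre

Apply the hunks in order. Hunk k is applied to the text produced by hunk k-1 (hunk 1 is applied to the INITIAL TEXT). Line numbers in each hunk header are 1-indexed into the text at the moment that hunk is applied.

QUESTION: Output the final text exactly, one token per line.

Hunk 1: at line 2 remove [esmtb,evphr] add [jmktu,colcj] -> 10 lines: driuy icxir jmktu colcj rkva kwa cnb gxxcr zvzd kcq
Hunk 2: at line 1 remove [icxir] add [irghq] -> 10 lines: driuy irghq jmktu colcj rkva kwa cnb gxxcr zvzd kcq
Hunk 3: at line 4 remove [kwa] add [imre] -> 10 lines: driuy irghq jmktu colcj rkva imre cnb gxxcr zvzd kcq
Hunk 4: at line 2 remove [jmktu,colcj,rkva] add [xptb,pfyu] -> 9 lines: driuy irghq xptb pfyu imre cnb gxxcr zvzd kcq

Answer: driuy
irghq
xptb
pfyu
imre
cnb
gxxcr
zvzd
kcq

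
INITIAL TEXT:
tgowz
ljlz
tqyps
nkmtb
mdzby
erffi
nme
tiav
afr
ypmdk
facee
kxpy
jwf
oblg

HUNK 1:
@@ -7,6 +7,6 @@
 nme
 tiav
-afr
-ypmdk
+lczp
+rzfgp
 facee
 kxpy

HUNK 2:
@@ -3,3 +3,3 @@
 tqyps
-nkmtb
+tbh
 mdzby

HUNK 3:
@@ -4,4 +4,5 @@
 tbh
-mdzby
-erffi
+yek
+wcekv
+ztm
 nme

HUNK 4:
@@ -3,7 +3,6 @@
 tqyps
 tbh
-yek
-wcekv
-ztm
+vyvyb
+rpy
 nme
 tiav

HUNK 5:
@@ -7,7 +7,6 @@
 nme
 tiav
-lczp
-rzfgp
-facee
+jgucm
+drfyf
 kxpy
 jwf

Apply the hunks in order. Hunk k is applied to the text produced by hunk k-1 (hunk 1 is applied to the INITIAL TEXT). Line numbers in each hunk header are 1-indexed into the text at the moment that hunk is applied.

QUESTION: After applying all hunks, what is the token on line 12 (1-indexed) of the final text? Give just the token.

Hunk 1: at line 7 remove [afr,ypmdk] add [lczp,rzfgp] -> 14 lines: tgowz ljlz tqyps nkmtb mdzby erffi nme tiav lczp rzfgp facee kxpy jwf oblg
Hunk 2: at line 3 remove [nkmtb] add [tbh] -> 14 lines: tgowz ljlz tqyps tbh mdzby erffi nme tiav lczp rzfgp facee kxpy jwf oblg
Hunk 3: at line 4 remove [mdzby,erffi] add [yek,wcekv,ztm] -> 15 lines: tgowz ljlz tqyps tbh yek wcekv ztm nme tiav lczp rzfgp facee kxpy jwf oblg
Hunk 4: at line 3 remove [yek,wcekv,ztm] add [vyvyb,rpy] -> 14 lines: tgowz ljlz tqyps tbh vyvyb rpy nme tiav lczp rzfgp facee kxpy jwf oblg
Hunk 5: at line 7 remove [lczp,rzfgp,facee] add [jgucm,drfyf] -> 13 lines: tgowz ljlz tqyps tbh vyvyb rpy nme tiav jgucm drfyf kxpy jwf oblg
Final line 12: jwf

Answer: jwf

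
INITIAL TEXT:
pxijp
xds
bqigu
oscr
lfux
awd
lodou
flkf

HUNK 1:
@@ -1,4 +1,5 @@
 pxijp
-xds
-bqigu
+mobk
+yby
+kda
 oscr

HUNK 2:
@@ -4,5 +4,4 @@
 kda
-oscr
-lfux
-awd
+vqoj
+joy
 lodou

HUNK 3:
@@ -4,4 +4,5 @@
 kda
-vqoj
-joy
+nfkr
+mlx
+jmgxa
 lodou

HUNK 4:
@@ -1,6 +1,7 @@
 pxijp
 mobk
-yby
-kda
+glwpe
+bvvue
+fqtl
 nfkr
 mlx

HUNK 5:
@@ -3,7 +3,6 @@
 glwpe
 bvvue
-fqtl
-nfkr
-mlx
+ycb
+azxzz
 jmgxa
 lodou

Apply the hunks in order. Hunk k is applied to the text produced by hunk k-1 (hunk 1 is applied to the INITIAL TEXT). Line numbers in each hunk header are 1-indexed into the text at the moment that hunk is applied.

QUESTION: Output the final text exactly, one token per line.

Hunk 1: at line 1 remove [xds,bqigu] add [mobk,yby,kda] -> 9 lines: pxijp mobk yby kda oscr lfux awd lodou flkf
Hunk 2: at line 4 remove [oscr,lfux,awd] add [vqoj,joy] -> 8 lines: pxijp mobk yby kda vqoj joy lodou flkf
Hunk 3: at line 4 remove [vqoj,joy] add [nfkr,mlx,jmgxa] -> 9 lines: pxijp mobk yby kda nfkr mlx jmgxa lodou flkf
Hunk 4: at line 1 remove [yby,kda] add [glwpe,bvvue,fqtl] -> 10 lines: pxijp mobk glwpe bvvue fqtl nfkr mlx jmgxa lodou flkf
Hunk 5: at line 3 remove [fqtl,nfkr,mlx] add [ycb,azxzz] -> 9 lines: pxijp mobk glwpe bvvue ycb azxzz jmgxa lodou flkf

Answer: pxijp
mobk
glwpe
bvvue
ycb
azxzz
jmgxa
lodou
flkf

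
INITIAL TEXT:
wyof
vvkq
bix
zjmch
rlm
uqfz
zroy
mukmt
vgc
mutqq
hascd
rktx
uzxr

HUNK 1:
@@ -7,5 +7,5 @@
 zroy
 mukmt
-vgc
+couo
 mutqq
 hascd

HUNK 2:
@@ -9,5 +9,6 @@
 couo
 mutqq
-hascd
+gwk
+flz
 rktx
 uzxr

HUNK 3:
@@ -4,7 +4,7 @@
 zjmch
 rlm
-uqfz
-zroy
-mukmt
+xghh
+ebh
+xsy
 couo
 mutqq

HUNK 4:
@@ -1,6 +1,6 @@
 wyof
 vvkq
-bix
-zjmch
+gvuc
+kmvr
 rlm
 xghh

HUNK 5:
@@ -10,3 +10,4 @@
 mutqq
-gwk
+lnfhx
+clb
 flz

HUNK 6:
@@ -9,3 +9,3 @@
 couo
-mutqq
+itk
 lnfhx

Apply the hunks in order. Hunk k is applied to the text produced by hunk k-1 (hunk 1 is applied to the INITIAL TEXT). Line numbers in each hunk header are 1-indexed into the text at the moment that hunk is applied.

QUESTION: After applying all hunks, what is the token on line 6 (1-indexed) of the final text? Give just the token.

Answer: xghh

Derivation:
Hunk 1: at line 7 remove [vgc] add [couo] -> 13 lines: wyof vvkq bix zjmch rlm uqfz zroy mukmt couo mutqq hascd rktx uzxr
Hunk 2: at line 9 remove [hascd] add [gwk,flz] -> 14 lines: wyof vvkq bix zjmch rlm uqfz zroy mukmt couo mutqq gwk flz rktx uzxr
Hunk 3: at line 4 remove [uqfz,zroy,mukmt] add [xghh,ebh,xsy] -> 14 lines: wyof vvkq bix zjmch rlm xghh ebh xsy couo mutqq gwk flz rktx uzxr
Hunk 4: at line 1 remove [bix,zjmch] add [gvuc,kmvr] -> 14 lines: wyof vvkq gvuc kmvr rlm xghh ebh xsy couo mutqq gwk flz rktx uzxr
Hunk 5: at line 10 remove [gwk] add [lnfhx,clb] -> 15 lines: wyof vvkq gvuc kmvr rlm xghh ebh xsy couo mutqq lnfhx clb flz rktx uzxr
Hunk 6: at line 9 remove [mutqq] add [itk] -> 15 lines: wyof vvkq gvuc kmvr rlm xghh ebh xsy couo itk lnfhx clb flz rktx uzxr
Final line 6: xghh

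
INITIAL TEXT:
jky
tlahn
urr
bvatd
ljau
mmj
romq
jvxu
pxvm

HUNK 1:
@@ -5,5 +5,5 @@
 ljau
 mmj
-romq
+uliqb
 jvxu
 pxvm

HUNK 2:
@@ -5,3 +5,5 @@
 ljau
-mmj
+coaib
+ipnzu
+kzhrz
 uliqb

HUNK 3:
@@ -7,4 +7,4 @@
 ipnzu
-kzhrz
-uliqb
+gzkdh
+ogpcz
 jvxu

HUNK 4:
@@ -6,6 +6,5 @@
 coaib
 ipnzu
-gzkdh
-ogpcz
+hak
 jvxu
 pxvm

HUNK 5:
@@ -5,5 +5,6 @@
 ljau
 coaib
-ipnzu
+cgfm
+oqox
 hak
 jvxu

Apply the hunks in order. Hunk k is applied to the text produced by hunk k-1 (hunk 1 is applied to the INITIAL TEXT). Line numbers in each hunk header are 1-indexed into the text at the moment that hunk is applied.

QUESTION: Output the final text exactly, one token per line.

Hunk 1: at line 5 remove [romq] add [uliqb] -> 9 lines: jky tlahn urr bvatd ljau mmj uliqb jvxu pxvm
Hunk 2: at line 5 remove [mmj] add [coaib,ipnzu,kzhrz] -> 11 lines: jky tlahn urr bvatd ljau coaib ipnzu kzhrz uliqb jvxu pxvm
Hunk 3: at line 7 remove [kzhrz,uliqb] add [gzkdh,ogpcz] -> 11 lines: jky tlahn urr bvatd ljau coaib ipnzu gzkdh ogpcz jvxu pxvm
Hunk 4: at line 6 remove [gzkdh,ogpcz] add [hak] -> 10 lines: jky tlahn urr bvatd ljau coaib ipnzu hak jvxu pxvm
Hunk 5: at line 5 remove [ipnzu] add [cgfm,oqox] -> 11 lines: jky tlahn urr bvatd ljau coaib cgfm oqox hak jvxu pxvm

Answer: jky
tlahn
urr
bvatd
ljau
coaib
cgfm
oqox
hak
jvxu
pxvm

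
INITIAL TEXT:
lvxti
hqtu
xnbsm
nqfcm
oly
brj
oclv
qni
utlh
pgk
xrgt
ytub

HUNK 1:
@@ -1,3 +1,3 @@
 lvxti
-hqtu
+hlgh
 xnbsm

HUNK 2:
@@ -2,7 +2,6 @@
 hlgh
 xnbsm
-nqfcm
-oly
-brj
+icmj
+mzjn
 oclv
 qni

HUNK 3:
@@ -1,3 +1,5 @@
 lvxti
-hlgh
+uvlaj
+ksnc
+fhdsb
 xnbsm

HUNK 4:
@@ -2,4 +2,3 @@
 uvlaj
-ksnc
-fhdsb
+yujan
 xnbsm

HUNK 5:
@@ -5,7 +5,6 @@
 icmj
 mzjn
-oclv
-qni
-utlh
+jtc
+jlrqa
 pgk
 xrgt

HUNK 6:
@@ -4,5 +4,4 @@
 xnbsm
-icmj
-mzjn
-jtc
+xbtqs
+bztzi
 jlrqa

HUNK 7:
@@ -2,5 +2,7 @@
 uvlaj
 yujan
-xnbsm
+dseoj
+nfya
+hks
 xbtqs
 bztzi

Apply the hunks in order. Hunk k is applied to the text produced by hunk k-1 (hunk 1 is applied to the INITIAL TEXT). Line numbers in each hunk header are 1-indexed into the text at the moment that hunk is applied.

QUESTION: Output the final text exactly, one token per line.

Answer: lvxti
uvlaj
yujan
dseoj
nfya
hks
xbtqs
bztzi
jlrqa
pgk
xrgt
ytub

Derivation:
Hunk 1: at line 1 remove [hqtu] add [hlgh] -> 12 lines: lvxti hlgh xnbsm nqfcm oly brj oclv qni utlh pgk xrgt ytub
Hunk 2: at line 2 remove [nqfcm,oly,brj] add [icmj,mzjn] -> 11 lines: lvxti hlgh xnbsm icmj mzjn oclv qni utlh pgk xrgt ytub
Hunk 3: at line 1 remove [hlgh] add [uvlaj,ksnc,fhdsb] -> 13 lines: lvxti uvlaj ksnc fhdsb xnbsm icmj mzjn oclv qni utlh pgk xrgt ytub
Hunk 4: at line 2 remove [ksnc,fhdsb] add [yujan] -> 12 lines: lvxti uvlaj yujan xnbsm icmj mzjn oclv qni utlh pgk xrgt ytub
Hunk 5: at line 5 remove [oclv,qni,utlh] add [jtc,jlrqa] -> 11 lines: lvxti uvlaj yujan xnbsm icmj mzjn jtc jlrqa pgk xrgt ytub
Hunk 6: at line 4 remove [icmj,mzjn,jtc] add [xbtqs,bztzi] -> 10 lines: lvxti uvlaj yujan xnbsm xbtqs bztzi jlrqa pgk xrgt ytub
Hunk 7: at line 2 remove [xnbsm] add [dseoj,nfya,hks] -> 12 lines: lvxti uvlaj yujan dseoj nfya hks xbtqs bztzi jlrqa pgk xrgt ytub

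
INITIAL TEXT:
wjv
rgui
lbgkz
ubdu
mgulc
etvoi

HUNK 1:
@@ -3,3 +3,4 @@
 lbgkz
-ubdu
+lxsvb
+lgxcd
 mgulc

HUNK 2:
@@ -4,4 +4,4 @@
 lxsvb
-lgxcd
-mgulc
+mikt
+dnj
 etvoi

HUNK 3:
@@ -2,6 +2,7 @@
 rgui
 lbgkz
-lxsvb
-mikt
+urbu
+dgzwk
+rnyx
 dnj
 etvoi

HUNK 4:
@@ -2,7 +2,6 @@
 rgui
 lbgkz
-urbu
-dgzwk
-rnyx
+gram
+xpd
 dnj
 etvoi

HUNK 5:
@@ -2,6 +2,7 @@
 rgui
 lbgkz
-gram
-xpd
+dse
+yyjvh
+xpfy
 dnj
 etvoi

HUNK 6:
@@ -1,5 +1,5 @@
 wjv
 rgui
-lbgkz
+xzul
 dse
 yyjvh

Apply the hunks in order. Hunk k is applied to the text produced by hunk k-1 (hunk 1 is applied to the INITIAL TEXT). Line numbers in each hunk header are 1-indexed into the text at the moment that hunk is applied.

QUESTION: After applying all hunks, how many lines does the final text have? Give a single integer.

Answer: 8

Derivation:
Hunk 1: at line 3 remove [ubdu] add [lxsvb,lgxcd] -> 7 lines: wjv rgui lbgkz lxsvb lgxcd mgulc etvoi
Hunk 2: at line 4 remove [lgxcd,mgulc] add [mikt,dnj] -> 7 lines: wjv rgui lbgkz lxsvb mikt dnj etvoi
Hunk 3: at line 2 remove [lxsvb,mikt] add [urbu,dgzwk,rnyx] -> 8 lines: wjv rgui lbgkz urbu dgzwk rnyx dnj etvoi
Hunk 4: at line 2 remove [urbu,dgzwk,rnyx] add [gram,xpd] -> 7 lines: wjv rgui lbgkz gram xpd dnj etvoi
Hunk 5: at line 2 remove [gram,xpd] add [dse,yyjvh,xpfy] -> 8 lines: wjv rgui lbgkz dse yyjvh xpfy dnj etvoi
Hunk 6: at line 1 remove [lbgkz] add [xzul] -> 8 lines: wjv rgui xzul dse yyjvh xpfy dnj etvoi
Final line count: 8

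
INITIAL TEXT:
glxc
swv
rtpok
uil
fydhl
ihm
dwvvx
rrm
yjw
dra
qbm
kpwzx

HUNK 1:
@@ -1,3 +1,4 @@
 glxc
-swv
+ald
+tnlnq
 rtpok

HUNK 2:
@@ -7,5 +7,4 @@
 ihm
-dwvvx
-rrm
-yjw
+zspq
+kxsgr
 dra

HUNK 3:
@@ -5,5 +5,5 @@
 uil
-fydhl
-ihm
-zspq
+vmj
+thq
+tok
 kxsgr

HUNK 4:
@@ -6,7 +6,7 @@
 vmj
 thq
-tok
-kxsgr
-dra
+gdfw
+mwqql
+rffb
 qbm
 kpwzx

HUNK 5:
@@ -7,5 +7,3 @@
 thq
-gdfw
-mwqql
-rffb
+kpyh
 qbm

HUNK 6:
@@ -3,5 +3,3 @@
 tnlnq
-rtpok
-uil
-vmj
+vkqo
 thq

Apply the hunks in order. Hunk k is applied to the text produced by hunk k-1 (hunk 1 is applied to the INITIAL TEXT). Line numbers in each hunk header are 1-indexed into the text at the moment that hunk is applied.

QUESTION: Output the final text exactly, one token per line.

Hunk 1: at line 1 remove [swv] add [ald,tnlnq] -> 13 lines: glxc ald tnlnq rtpok uil fydhl ihm dwvvx rrm yjw dra qbm kpwzx
Hunk 2: at line 7 remove [dwvvx,rrm,yjw] add [zspq,kxsgr] -> 12 lines: glxc ald tnlnq rtpok uil fydhl ihm zspq kxsgr dra qbm kpwzx
Hunk 3: at line 5 remove [fydhl,ihm,zspq] add [vmj,thq,tok] -> 12 lines: glxc ald tnlnq rtpok uil vmj thq tok kxsgr dra qbm kpwzx
Hunk 4: at line 6 remove [tok,kxsgr,dra] add [gdfw,mwqql,rffb] -> 12 lines: glxc ald tnlnq rtpok uil vmj thq gdfw mwqql rffb qbm kpwzx
Hunk 5: at line 7 remove [gdfw,mwqql,rffb] add [kpyh] -> 10 lines: glxc ald tnlnq rtpok uil vmj thq kpyh qbm kpwzx
Hunk 6: at line 3 remove [rtpok,uil,vmj] add [vkqo] -> 8 lines: glxc ald tnlnq vkqo thq kpyh qbm kpwzx

Answer: glxc
ald
tnlnq
vkqo
thq
kpyh
qbm
kpwzx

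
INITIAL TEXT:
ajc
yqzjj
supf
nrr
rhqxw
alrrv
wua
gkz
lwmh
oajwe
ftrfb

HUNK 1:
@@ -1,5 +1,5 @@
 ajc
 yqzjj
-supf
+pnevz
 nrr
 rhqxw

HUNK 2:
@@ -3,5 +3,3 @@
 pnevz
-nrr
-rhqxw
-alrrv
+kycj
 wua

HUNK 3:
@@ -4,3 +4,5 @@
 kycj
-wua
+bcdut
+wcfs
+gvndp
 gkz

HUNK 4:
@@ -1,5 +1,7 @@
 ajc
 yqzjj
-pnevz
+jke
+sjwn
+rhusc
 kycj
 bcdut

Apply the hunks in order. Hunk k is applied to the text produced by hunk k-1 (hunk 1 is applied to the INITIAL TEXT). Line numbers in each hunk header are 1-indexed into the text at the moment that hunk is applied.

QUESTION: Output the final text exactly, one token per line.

Hunk 1: at line 1 remove [supf] add [pnevz] -> 11 lines: ajc yqzjj pnevz nrr rhqxw alrrv wua gkz lwmh oajwe ftrfb
Hunk 2: at line 3 remove [nrr,rhqxw,alrrv] add [kycj] -> 9 lines: ajc yqzjj pnevz kycj wua gkz lwmh oajwe ftrfb
Hunk 3: at line 4 remove [wua] add [bcdut,wcfs,gvndp] -> 11 lines: ajc yqzjj pnevz kycj bcdut wcfs gvndp gkz lwmh oajwe ftrfb
Hunk 4: at line 1 remove [pnevz] add [jke,sjwn,rhusc] -> 13 lines: ajc yqzjj jke sjwn rhusc kycj bcdut wcfs gvndp gkz lwmh oajwe ftrfb

Answer: ajc
yqzjj
jke
sjwn
rhusc
kycj
bcdut
wcfs
gvndp
gkz
lwmh
oajwe
ftrfb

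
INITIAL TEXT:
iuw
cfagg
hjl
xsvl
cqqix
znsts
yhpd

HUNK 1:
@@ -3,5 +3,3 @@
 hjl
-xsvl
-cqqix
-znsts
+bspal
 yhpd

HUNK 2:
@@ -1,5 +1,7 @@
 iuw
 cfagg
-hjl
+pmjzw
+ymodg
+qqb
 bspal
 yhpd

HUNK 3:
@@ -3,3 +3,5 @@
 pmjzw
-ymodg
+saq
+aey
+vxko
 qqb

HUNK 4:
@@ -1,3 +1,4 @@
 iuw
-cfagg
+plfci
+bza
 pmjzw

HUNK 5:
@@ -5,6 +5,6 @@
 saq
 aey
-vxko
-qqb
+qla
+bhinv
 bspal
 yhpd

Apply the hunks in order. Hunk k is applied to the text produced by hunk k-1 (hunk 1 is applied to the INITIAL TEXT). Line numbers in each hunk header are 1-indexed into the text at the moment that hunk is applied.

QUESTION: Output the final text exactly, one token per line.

Answer: iuw
plfci
bza
pmjzw
saq
aey
qla
bhinv
bspal
yhpd

Derivation:
Hunk 1: at line 3 remove [xsvl,cqqix,znsts] add [bspal] -> 5 lines: iuw cfagg hjl bspal yhpd
Hunk 2: at line 1 remove [hjl] add [pmjzw,ymodg,qqb] -> 7 lines: iuw cfagg pmjzw ymodg qqb bspal yhpd
Hunk 3: at line 3 remove [ymodg] add [saq,aey,vxko] -> 9 lines: iuw cfagg pmjzw saq aey vxko qqb bspal yhpd
Hunk 4: at line 1 remove [cfagg] add [plfci,bza] -> 10 lines: iuw plfci bza pmjzw saq aey vxko qqb bspal yhpd
Hunk 5: at line 5 remove [vxko,qqb] add [qla,bhinv] -> 10 lines: iuw plfci bza pmjzw saq aey qla bhinv bspal yhpd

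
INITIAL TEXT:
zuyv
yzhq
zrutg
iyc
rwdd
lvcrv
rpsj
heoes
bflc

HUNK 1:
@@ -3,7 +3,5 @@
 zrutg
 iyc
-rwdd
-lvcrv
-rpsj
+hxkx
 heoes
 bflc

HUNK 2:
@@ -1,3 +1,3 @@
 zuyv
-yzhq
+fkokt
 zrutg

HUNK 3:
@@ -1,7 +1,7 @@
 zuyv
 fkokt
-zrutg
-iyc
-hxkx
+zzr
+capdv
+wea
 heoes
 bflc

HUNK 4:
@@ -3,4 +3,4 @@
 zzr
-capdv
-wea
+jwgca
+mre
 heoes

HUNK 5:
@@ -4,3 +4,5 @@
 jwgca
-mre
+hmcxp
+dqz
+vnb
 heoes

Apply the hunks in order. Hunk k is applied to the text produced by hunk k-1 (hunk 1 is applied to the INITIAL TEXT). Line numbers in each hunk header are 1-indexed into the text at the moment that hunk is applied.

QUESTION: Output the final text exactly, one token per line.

Answer: zuyv
fkokt
zzr
jwgca
hmcxp
dqz
vnb
heoes
bflc

Derivation:
Hunk 1: at line 3 remove [rwdd,lvcrv,rpsj] add [hxkx] -> 7 lines: zuyv yzhq zrutg iyc hxkx heoes bflc
Hunk 2: at line 1 remove [yzhq] add [fkokt] -> 7 lines: zuyv fkokt zrutg iyc hxkx heoes bflc
Hunk 3: at line 1 remove [zrutg,iyc,hxkx] add [zzr,capdv,wea] -> 7 lines: zuyv fkokt zzr capdv wea heoes bflc
Hunk 4: at line 3 remove [capdv,wea] add [jwgca,mre] -> 7 lines: zuyv fkokt zzr jwgca mre heoes bflc
Hunk 5: at line 4 remove [mre] add [hmcxp,dqz,vnb] -> 9 lines: zuyv fkokt zzr jwgca hmcxp dqz vnb heoes bflc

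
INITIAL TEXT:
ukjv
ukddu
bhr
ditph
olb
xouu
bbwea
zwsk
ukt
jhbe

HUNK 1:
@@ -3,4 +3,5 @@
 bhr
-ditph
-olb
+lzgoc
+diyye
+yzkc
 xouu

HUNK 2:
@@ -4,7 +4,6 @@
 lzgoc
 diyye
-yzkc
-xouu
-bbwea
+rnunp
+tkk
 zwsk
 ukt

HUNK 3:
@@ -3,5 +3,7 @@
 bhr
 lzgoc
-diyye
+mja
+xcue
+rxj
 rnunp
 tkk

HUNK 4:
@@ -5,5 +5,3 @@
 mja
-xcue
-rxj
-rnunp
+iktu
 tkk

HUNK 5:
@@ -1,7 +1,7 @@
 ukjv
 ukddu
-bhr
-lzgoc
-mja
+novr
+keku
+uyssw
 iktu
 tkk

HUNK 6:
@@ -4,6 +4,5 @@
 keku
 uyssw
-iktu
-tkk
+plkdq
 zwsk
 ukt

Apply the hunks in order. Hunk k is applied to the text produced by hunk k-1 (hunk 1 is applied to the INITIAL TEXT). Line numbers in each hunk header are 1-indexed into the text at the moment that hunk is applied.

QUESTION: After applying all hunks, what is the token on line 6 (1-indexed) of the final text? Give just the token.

Hunk 1: at line 3 remove [ditph,olb] add [lzgoc,diyye,yzkc] -> 11 lines: ukjv ukddu bhr lzgoc diyye yzkc xouu bbwea zwsk ukt jhbe
Hunk 2: at line 4 remove [yzkc,xouu,bbwea] add [rnunp,tkk] -> 10 lines: ukjv ukddu bhr lzgoc diyye rnunp tkk zwsk ukt jhbe
Hunk 3: at line 3 remove [diyye] add [mja,xcue,rxj] -> 12 lines: ukjv ukddu bhr lzgoc mja xcue rxj rnunp tkk zwsk ukt jhbe
Hunk 4: at line 5 remove [xcue,rxj,rnunp] add [iktu] -> 10 lines: ukjv ukddu bhr lzgoc mja iktu tkk zwsk ukt jhbe
Hunk 5: at line 1 remove [bhr,lzgoc,mja] add [novr,keku,uyssw] -> 10 lines: ukjv ukddu novr keku uyssw iktu tkk zwsk ukt jhbe
Hunk 6: at line 4 remove [iktu,tkk] add [plkdq] -> 9 lines: ukjv ukddu novr keku uyssw plkdq zwsk ukt jhbe
Final line 6: plkdq

Answer: plkdq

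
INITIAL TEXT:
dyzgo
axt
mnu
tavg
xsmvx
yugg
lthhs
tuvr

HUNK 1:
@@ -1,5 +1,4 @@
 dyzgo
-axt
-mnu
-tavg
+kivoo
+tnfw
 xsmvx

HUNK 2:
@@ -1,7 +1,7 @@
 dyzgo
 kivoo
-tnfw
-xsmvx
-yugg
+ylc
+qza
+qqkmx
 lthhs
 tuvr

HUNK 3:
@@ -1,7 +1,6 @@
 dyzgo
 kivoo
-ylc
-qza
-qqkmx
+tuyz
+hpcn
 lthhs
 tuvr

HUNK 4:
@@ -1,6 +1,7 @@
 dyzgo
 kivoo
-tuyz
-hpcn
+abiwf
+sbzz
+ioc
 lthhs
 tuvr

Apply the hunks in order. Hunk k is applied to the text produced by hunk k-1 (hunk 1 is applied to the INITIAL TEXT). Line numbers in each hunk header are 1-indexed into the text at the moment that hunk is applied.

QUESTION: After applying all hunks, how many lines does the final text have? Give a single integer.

Hunk 1: at line 1 remove [axt,mnu,tavg] add [kivoo,tnfw] -> 7 lines: dyzgo kivoo tnfw xsmvx yugg lthhs tuvr
Hunk 2: at line 1 remove [tnfw,xsmvx,yugg] add [ylc,qza,qqkmx] -> 7 lines: dyzgo kivoo ylc qza qqkmx lthhs tuvr
Hunk 3: at line 1 remove [ylc,qza,qqkmx] add [tuyz,hpcn] -> 6 lines: dyzgo kivoo tuyz hpcn lthhs tuvr
Hunk 4: at line 1 remove [tuyz,hpcn] add [abiwf,sbzz,ioc] -> 7 lines: dyzgo kivoo abiwf sbzz ioc lthhs tuvr
Final line count: 7

Answer: 7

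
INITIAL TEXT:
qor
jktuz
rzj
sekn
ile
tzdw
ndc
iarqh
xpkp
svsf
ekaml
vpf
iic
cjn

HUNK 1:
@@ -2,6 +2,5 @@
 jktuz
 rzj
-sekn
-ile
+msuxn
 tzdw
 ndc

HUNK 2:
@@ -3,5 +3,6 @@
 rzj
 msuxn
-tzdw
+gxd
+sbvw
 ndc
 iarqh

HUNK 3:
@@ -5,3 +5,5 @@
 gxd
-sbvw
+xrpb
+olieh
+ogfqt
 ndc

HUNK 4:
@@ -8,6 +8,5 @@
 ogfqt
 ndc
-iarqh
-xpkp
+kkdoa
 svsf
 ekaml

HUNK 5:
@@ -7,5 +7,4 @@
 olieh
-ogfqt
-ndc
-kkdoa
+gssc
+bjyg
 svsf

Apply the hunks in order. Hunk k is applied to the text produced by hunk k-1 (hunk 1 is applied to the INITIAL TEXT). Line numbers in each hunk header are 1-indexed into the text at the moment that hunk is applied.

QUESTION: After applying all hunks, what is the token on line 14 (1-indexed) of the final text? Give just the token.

Hunk 1: at line 2 remove [sekn,ile] add [msuxn] -> 13 lines: qor jktuz rzj msuxn tzdw ndc iarqh xpkp svsf ekaml vpf iic cjn
Hunk 2: at line 3 remove [tzdw] add [gxd,sbvw] -> 14 lines: qor jktuz rzj msuxn gxd sbvw ndc iarqh xpkp svsf ekaml vpf iic cjn
Hunk 3: at line 5 remove [sbvw] add [xrpb,olieh,ogfqt] -> 16 lines: qor jktuz rzj msuxn gxd xrpb olieh ogfqt ndc iarqh xpkp svsf ekaml vpf iic cjn
Hunk 4: at line 8 remove [iarqh,xpkp] add [kkdoa] -> 15 lines: qor jktuz rzj msuxn gxd xrpb olieh ogfqt ndc kkdoa svsf ekaml vpf iic cjn
Hunk 5: at line 7 remove [ogfqt,ndc,kkdoa] add [gssc,bjyg] -> 14 lines: qor jktuz rzj msuxn gxd xrpb olieh gssc bjyg svsf ekaml vpf iic cjn
Final line 14: cjn

Answer: cjn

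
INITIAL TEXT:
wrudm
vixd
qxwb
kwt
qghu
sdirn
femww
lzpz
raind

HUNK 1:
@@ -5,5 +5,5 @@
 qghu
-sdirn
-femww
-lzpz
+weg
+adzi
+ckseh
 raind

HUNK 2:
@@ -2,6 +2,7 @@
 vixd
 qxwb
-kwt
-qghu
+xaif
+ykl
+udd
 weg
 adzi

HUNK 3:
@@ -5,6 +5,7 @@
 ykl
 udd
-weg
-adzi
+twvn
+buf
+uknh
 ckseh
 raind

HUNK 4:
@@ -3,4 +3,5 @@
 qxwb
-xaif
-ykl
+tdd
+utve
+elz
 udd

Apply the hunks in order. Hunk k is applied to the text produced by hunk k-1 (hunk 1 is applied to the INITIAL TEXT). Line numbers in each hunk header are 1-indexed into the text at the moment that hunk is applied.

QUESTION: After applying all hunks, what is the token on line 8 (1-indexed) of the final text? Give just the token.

Answer: twvn

Derivation:
Hunk 1: at line 5 remove [sdirn,femww,lzpz] add [weg,adzi,ckseh] -> 9 lines: wrudm vixd qxwb kwt qghu weg adzi ckseh raind
Hunk 2: at line 2 remove [kwt,qghu] add [xaif,ykl,udd] -> 10 lines: wrudm vixd qxwb xaif ykl udd weg adzi ckseh raind
Hunk 3: at line 5 remove [weg,adzi] add [twvn,buf,uknh] -> 11 lines: wrudm vixd qxwb xaif ykl udd twvn buf uknh ckseh raind
Hunk 4: at line 3 remove [xaif,ykl] add [tdd,utve,elz] -> 12 lines: wrudm vixd qxwb tdd utve elz udd twvn buf uknh ckseh raind
Final line 8: twvn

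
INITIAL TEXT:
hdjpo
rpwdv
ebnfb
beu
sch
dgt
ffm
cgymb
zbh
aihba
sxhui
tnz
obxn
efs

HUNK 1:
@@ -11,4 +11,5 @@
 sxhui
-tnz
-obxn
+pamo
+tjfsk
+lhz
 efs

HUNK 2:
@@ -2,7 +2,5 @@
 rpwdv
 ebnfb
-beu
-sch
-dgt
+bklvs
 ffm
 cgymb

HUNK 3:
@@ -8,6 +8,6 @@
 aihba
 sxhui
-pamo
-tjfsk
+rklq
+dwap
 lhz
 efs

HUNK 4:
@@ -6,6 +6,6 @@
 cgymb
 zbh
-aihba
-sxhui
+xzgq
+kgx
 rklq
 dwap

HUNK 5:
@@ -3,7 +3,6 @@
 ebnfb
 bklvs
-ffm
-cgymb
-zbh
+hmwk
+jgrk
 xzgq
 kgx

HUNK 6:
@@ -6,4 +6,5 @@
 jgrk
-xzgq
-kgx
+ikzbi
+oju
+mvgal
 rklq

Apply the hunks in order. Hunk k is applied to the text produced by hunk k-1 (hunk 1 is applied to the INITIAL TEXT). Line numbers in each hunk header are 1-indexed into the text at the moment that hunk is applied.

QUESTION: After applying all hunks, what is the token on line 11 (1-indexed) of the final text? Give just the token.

Answer: dwap

Derivation:
Hunk 1: at line 11 remove [tnz,obxn] add [pamo,tjfsk,lhz] -> 15 lines: hdjpo rpwdv ebnfb beu sch dgt ffm cgymb zbh aihba sxhui pamo tjfsk lhz efs
Hunk 2: at line 2 remove [beu,sch,dgt] add [bklvs] -> 13 lines: hdjpo rpwdv ebnfb bklvs ffm cgymb zbh aihba sxhui pamo tjfsk lhz efs
Hunk 3: at line 8 remove [pamo,tjfsk] add [rklq,dwap] -> 13 lines: hdjpo rpwdv ebnfb bklvs ffm cgymb zbh aihba sxhui rklq dwap lhz efs
Hunk 4: at line 6 remove [aihba,sxhui] add [xzgq,kgx] -> 13 lines: hdjpo rpwdv ebnfb bklvs ffm cgymb zbh xzgq kgx rklq dwap lhz efs
Hunk 5: at line 3 remove [ffm,cgymb,zbh] add [hmwk,jgrk] -> 12 lines: hdjpo rpwdv ebnfb bklvs hmwk jgrk xzgq kgx rklq dwap lhz efs
Hunk 6: at line 6 remove [xzgq,kgx] add [ikzbi,oju,mvgal] -> 13 lines: hdjpo rpwdv ebnfb bklvs hmwk jgrk ikzbi oju mvgal rklq dwap lhz efs
Final line 11: dwap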